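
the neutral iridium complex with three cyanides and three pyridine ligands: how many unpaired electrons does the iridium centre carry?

0

Each cyanide is −1; pyridine is neutral; balancing the 0 overall charge requires Ir(III).
Group 9 minus oxidation state 3 gives a d⁶ configuration.
The spin state decides the count: a 5d ion has a large Δₒ and is invariably low-spin.
An octahedral low-spin d⁶ ion is t₂g⁶e_g⁰, giving 0 unpaired electrons.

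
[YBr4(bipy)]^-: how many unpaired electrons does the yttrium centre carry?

0 unpaired electrons

Ligand charges: each bromide is −1; 2,2′-bipyridine is neutral. With an overall charge of −1 the yttrium centre must be in the +3 oxidation state.
Yttrium is a group-3 element; Y(III) is therefore d⁰.
Counting donor atoms: 4×bromide (monodentate) → 4 donors; 1×2,2′-bipyridine (bidentate) → 2 donors. Coordination number = 6.
In an octahedral field the d⁰ configuration is t₂g⁰e_g⁰, giving 0 unpaired electrons.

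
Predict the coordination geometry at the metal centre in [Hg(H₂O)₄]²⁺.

tetrahedral

Summing ligand charges against the +2 overall charge gives an oxidation state of +2 for mercury.
Hg sits in group 12, so the d-electron count is 12 − 2 = 10.
Coordination number: 4.
A d¹⁰ ion has no crystal-field stabilisation preference between square planar and tetrahedral, so four ligands adopt the sterically favoured tetrahedral geometry.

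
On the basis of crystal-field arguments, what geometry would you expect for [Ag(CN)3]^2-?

trigonal planar

Ligand charges: each cyanide is −1. With an overall charge of −2 the silver centre must be in the +1 oxidation state.
Ag sits in group 11, so the d-electron count is 11 − 1 = 10.
Coordination number: 3.
Three ligands around a d¹⁰ centre minimise repulsion in a trigonal-planar arrangement.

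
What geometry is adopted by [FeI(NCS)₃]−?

tetrahedral

Ligand charges: each iodide is −1; each isothiocyanate is −1. With an overall charge of −1 the iron centre must be in the +3 oxidation state.
Group 8 minus oxidation state 3 gives a d⁵ configuration.
With 4 monodentate ligands the coordination number is 4.
Iodide and isothiocyanate are weak-field ligands.
A high-spin d⁵ ion has zero CFSE in either geometry, so four ligands adopt the sterically favoured tetrahedral geometry.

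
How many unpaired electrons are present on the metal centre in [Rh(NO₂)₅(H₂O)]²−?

Ligand charges: each nitro (N-bound nitrite) is −1; water is neutral. With an overall charge of −2 the rhodium centre must be in the +3 oxidation state.
Rh sits in group 9, so the d-electron count is 9 − 3 = 6.
The spin state decides the count: a 4d ion has a large Δₒ and is invariably low-spin.
An octahedral low-spin d⁶ ion is t₂g⁶e_g⁰, giving 0 unpaired electrons.

0 unpaired electrons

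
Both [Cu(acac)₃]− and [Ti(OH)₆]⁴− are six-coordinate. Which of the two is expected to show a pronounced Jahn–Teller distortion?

[Cu(acac)₃]−: Summing ligand charges against the −1 overall charge gives an oxidation state of +2 for copper. Cu sits in group 11, so the d-electron count is 11 − 2 = 9. The t₂g⁶e_g³ configuration has an unevenly filled e_g set; the Jahn–Teller theorem predicts a tetragonal distortion (typically axial elongation) to lift the degeneracy.
[Ti(OH)₆]⁴−: Ligand charges: each hydroxide is −1. With an overall charge of −4 the titanium centre must be in the +2 oxidation state. Group 4 minus oxidation state 2 gives a d² configuration. The d² configuration leaves the e_g set evenly filled (or empty) — no strong Jahn–Teller driving force.

[Cu(acac)₃]−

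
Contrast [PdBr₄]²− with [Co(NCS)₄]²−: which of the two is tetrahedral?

For [PdBr₄]²−: Summing ligand charges against the −2 overall charge gives an oxidation state of +2 for palladium. Pd sits in group 10, so the d-electron count is 10 − 2 = 8. A 4d d⁸ ion has a large crystal-field splitting; square planar leaves the high-energy d_{x²−y²} orbital empty and maximises CFSE. → square planar.
For [Co(NCS)₄]²−: Summing ligand charges against the −2 overall charge gives an oxidation state of +2 for cobalt. Co sits in group 9, so the d-electron count is 9 − 2 = 7. For a high-spin 3d d⁷ ion with weak-field ligands the small Δₜ gives little square-planar CFSE advantage, so four ligands adopt the sterically favoured tetrahedral geometry. → tetrahedral.

[Co(NCS)₄]²−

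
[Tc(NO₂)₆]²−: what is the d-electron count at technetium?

Ligand charges: each nitro (N-bound nitrite) is −1. With an overall charge of −2 the technetium centre must be in the +4 oxidation state.
Technetium is a group-7 element; Tc(IV) is therefore d³.

d3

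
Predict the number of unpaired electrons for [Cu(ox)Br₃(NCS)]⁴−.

1

Each oxalate is −2; each bromide is −1; each isothiocyanate is −1; balancing the −4 overall charge requires Cu(II).
Copper is a group-11 element; Cu(II) is therefore d⁹.
Counting donor atoms: 1×oxalate (bidentate) → 2 donors; 3×bromide (monodentate) → 3 donors; 1×isothiocyanate (monodentate) → 1 donor. Coordination number = 6.
In an octahedral field the d⁹ configuration is t₂g⁶e_g³ (only one arrangement possible), giving 1 unpaired electron.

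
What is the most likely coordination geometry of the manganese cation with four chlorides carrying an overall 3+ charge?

tetrahedral

Summing ligand charges against the +3 overall charge gives an oxidation state of +7 for manganese.
Manganese is a group-7 element; Mn(VII) is therefore d⁰.
With 4 monodentate ligands the coordination number is 4.
A d⁰ ion has no crystal-field stabilisation preference between square planar and tetrahedral, so four ligands adopt the sterically favoured tetrahedral geometry.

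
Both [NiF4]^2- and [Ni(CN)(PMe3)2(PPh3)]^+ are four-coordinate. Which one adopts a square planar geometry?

For [NiF4]^2-: Ligand charges: each fluoride is −1. With an overall charge of −2 the nickel centre must be in the +2 oxidation state. Ni sits in group 10, so the d-electron count is 10 − 2 = 8. Fluoride is a weak-field ligand. With weak-field ligands the CFSE gain from square planar is small, so a 3d d⁸ ion takes the sterically preferred tetrahedral geometry. → tetrahedral.
For [Ni(CN)(PMe3)2(PPh3)]^+: Summing ligand charges against the +1 overall charge gives an oxidation state of +2 for nickel. Ni sits in group 10, so the d-electron count is 10 − 2 = 8. Cyanide, trimethylphosphine, and triphenylphosphine are strong-field ligands (high in the spectrochemical series). A 3d d⁸ ion with strong-field ligands gains enough CFSE to favour square planar over tetrahedral. → square planar.

[Ni(CN)(PMe3)2(PPh3)]^+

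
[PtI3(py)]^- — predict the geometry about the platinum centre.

square planar

Ligand charges: each iodide is −1; pyridine is neutral. With an overall charge of −1 the platinum centre must be in the +2 oxidation state.
Pt sits in group 10, so the d-electron count is 10 − 2 = 8.
With 4 monodentate ligands the coordination number is 4.
A 5d d⁸ ion has a large crystal-field splitting; square planar leaves the high-energy d_{x²−y²} orbital empty and maximises CFSE.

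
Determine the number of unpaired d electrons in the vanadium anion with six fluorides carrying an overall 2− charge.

Each fluoride is −1; balancing the −2 overall charge requires V(IV).
V sits in group 5, so the d-electron count is 5 − 4 = 1.
In an octahedral field the d¹ configuration is t₂g¹e_g⁰ (only one arrangement possible), giving 1 unpaired electron.

1 unpaired electron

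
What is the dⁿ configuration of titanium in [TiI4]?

d⁰

Ligand charges: each iodide is −1. With an overall charge of 0 the titanium centre must be in the +4 oxidation state.
Ti sits in group 4, so the d-electron count is 4 − 4 = 0.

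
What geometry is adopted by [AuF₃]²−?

trigonal planar

Summing ligand charges against the −2 overall charge gives an oxidation state of +1 for gold.
Gold is a group-11 element; Au(I) is therefore d¹⁰.
With 3 monodentate ligands the coordination number is 3.
Three ligands around a d¹⁰ centre minimise repulsion in a trigonal-planar arrangement.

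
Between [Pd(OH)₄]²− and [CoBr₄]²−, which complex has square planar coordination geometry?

[Pd(OH)₄]²−

For [Pd(OH)₄]²−: Summing ligand charges against the −2 overall charge gives an oxidation state of +2 for palladium. Pd sits in group 10, so the d-electron count is 10 − 2 = 8. A 4d d⁸ ion has a large crystal-field splitting; square planar leaves the high-energy d_{x²−y²} orbital empty and maximises CFSE. → square planar.
For [CoBr₄]²−: Each bromide is −1; balancing the −2 overall charge requires Co(II). Co sits in group 9, so the d-electron count is 9 − 2 = 7. For a high-spin 3d d⁷ ion with weak-field ligands the small Δₜ gives little square-planar CFSE advantage, so four ligands adopt the sterically favoured tetrahedral geometry. → tetrahedral.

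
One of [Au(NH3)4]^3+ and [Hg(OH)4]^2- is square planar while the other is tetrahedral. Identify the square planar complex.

For [Au(NH3)4]^3+: Ligand charges: ammonia is neutral. With an overall charge of +3 the gold centre must be in the +3 oxidation state. Au sits in group 11, so the d-electron count is 11 − 3 = 8. A 5d d⁸ ion has a large crystal-field splitting; square planar leaves the high-energy d_{x²−y²} orbital empty and maximises CFSE. → square planar.
For [Hg(OH)4]^2-: Summing ligand charges against the −2 overall charge gives an oxidation state of +2 for mercury. Hg sits in group 12, so the d-electron count is 12 − 2 = 10. A d¹⁰ ion has no crystal-field stabilisation preference between square planar and tetrahedral, so four ligands adopt the sterically favoured tetrahedral geometry. → tetrahedral.

[Au(NH3)4]^3+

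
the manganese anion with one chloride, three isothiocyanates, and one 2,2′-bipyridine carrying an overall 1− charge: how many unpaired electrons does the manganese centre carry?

Summing ligand charges against the −1 overall charge gives an oxidation state of +3 for manganese.
Mn sits in group 7, so the d-electron count is 7 − 3 = 4.
Counting donor atoms: 1×chloride (monodentate) → 1 donor; 3×isothiocyanate (monodentate) → 3 donors; 1×2,2′-bipyridine (bidentate) → 2 donors. Coordination number = 6.
The spin state decides the count: Chloride and isothiocyanate are weak-field ligands for a first-row metal, so the complex is high-spin.
An octahedral high-spin d⁴ ion is t₂g³e_g¹, giving 4 unpaired electrons.

4 unpaired electrons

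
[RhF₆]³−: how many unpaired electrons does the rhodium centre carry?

Each fluoride is −1; balancing the −3 overall charge requires Rh(III).
Rhodium is a group-9 element; Rh(III) is therefore d⁶.
The spin state decides the count: a 4d ion has a large Δₒ and is invariably low-spin.
An octahedral low-spin d⁶ ion is t₂g⁶e_g⁰, giving 0 unpaired electrons.

0 unpaired electrons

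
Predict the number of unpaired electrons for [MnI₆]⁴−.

Ligand charges: each iodide is −1. With an overall charge of −4 the manganese centre must be in the +2 oxidation state.
Mn sits in group 7, so the d-electron count is 7 − 2 = 5.
The spin state decides the count: Iodide is a weak-field ligand for a first-row metal, so the complex is high-spin.
An octahedral high-spin d⁵ ion is t₂g³e_g², giving 5 unpaired electrons.

5 unpaired electrons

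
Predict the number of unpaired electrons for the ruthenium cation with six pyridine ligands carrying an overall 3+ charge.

Pyridine is neutral; balancing the +3 overall charge requires Ru(III).
Ru sits in group 8, so the d-electron count is 8 − 3 = 5.
The spin state decides the count: a 4d ion has a large Δₒ and is invariably low-spin.
An octahedral low-spin d⁵ ion is t₂g⁵e_g⁰, giving 1 unpaired electron.

1 unpaired electron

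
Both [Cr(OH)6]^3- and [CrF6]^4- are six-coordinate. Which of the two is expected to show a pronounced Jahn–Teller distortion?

[Cr(OH)6]^3-: Ligand charges: each hydroxide is −1. With an overall charge of −3 the chromium centre must be in the +3 oxidation state. Chromium is a group-6 element; Cr(III) is therefore d³. The d³ configuration leaves the e_g set evenly filled (or empty) — no strong Jahn–Teller driving force.
[CrF6]^4-: Ligand charges: each fluoride is −1. With an overall charge of −4 the chromium centre must be in the +2 oxidation state. Group 6 minus oxidation state 2 gives a d⁴ configuration. Fluoride is a weak-field ligand for a first-row metal, so the complex is high-spin. The t₂g³e_g¹ (high-spin) configuration has an unevenly filled e_g set; the Jahn–Teller theorem predicts a tetragonal distortion (typically axial elongation) to lift the degeneracy.

[CrF6]^4-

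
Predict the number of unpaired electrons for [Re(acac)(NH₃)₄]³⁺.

3

Summing ligand charges against the +3 overall charge gives an oxidation state of +4 for rhenium.
Re sits in group 7, so the d-electron count is 7 − 4 = 3.
Counting donor atoms: 1×acetylacetonate (bidentate) → 2 donors; 4×ammonia (monodentate) → 4 donors. Coordination number = 6.
In an octahedral field the d³ configuration is t₂g³e_g⁰ (only one arrangement possible), giving 3 unpaired electrons.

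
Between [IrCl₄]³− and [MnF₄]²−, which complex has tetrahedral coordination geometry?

[MnF₄]²−

For [IrCl₄]³−: Summing ligand charges against the −3 overall charge gives an oxidation state of +1 for iridium. Ir sits in group 9, so the d-electron count is 9 − 1 = 8. A 5d d⁸ ion has a large crystal-field splitting; square planar leaves the high-energy d_{x²−y²} orbital empty and maximises CFSE. → square planar.
For [MnF₄]²−: Each fluoride is −1; balancing the −2 overall charge requires Mn(II). Group 7 minus oxidation state 2 gives a d⁵ configuration. A high-spin d⁵ ion has zero CFSE in either geometry, so four ligands adopt the sterically favoured tetrahedral geometry. → tetrahedral.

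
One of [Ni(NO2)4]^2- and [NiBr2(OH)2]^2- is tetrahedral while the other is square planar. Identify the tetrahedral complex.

[NiBr2(OH)2]^2-

For [Ni(NO2)4]^2-: Ligand charges: each nitro (N-bound nitrite) is −1. With an overall charge of −2 the nickel centre must be in the +2 oxidation state. Group 10 minus oxidation state 2 gives a d⁸ configuration. Nitro (N-bound nitrite) is a strong-field ligand (high in the spectrochemical series). A 3d d⁸ ion with strong-field ligands gains enough CFSE to favour square planar over tetrahedral. → square planar.
For [NiBr2(OH)2]^2-: Ligand charges: each bromide is −1; each hydroxide is −1. With an overall charge of −2 the nickel centre must be in the +2 oxidation state. Nickel is a group-10 element; Ni(II) is therefore d⁸. Bromide and hydroxide are weak-field ligands. With weak-field ligands the CFSE gain from square planar is small, so a 3d d⁸ ion takes the sterically preferred tetrahedral geometry. → tetrahedral.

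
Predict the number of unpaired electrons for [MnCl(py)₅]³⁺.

Each chloride is −1; pyridine is neutral; balancing the +3 overall charge requires Mn(IV).
Group 7 minus oxidation state 4 gives a d³ configuration.
In an octahedral field the d³ configuration is t₂g³e_g⁰ (only one arrangement possible), giving 3 unpaired electrons.

3 unpaired electrons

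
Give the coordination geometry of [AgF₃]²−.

trigonal planar

Each fluoride is −1; balancing the −2 overall charge requires Ag(I).
Silver is a group-11 element; Ag(I) is therefore d¹⁰.
Coordination number: 3.
Three ligands around a d¹⁰ centre minimise repulsion in a trigonal-planar arrangement.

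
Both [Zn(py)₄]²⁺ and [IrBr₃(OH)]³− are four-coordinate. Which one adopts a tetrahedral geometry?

For [Zn(py)₄]²⁺: Summing ligand charges against the +2 overall charge gives an oxidation state of +2 for zinc. Group 12 minus oxidation state 2 gives a d¹⁰ configuration. A d¹⁰ ion has no crystal-field stabilisation preference between square planar and tetrahedral, so four ligands adopt the sterically favoured tetrahedral geometry. → tetrahedral.
For [IrBr₃(OH)]³−: Summing ligand charges against the −3 overall charge gives an oxidation state of +1 for iridium. Group 9 minus oxidation state 1 gives a d⁸ configuration. A 5d d⁸ ion has a large crystal-field splitting; square planar leaves the high-energy d_{x²−y²} orbital empty and maximises CFSE. → square planar.

[Zn(py)₄]²⁺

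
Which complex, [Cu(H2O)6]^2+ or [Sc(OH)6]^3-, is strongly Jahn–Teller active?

[Cu(H2O)6]^2+

[Cu(H2O)6]^2+: Water is neutral; balancing the +2 overall charge requires Cu(II). Cu sits in group 11, so the d-electron count is 11 − 2 = 9. The t₂g⁶e_g³ configuration has an unevenly filled e_g set; the Jahn–Teller theorem predicts a tetragonal distortion (typically axial elongation) to lift the degeneracy.
[Sc(OH)6]^3-: Ligand charges: each hydroxide is −1. With an overall charge of −3 the scandium centre must be in the +3 oxidation state. Sc sits in group 3, so the d-electron count is 3 − 3 = 0. The d⁰ configuration leaves the e_g set evenly filled (or empty) — no strong Jahn–Teller driving force.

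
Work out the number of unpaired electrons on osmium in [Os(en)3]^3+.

1 unpaired electron

Ligand charges: ethylenediamine is neutral. With an overall charge of +3 the osmium centre must be in the +3 oxidation state.
Osmium is a group-8 element; Os(III) is therefore d⁵.
Counting donor atoms: 3×ethylenediamine (bidentate) → 6 donors. Coordination number = 6.
The spin state decides the count: a 5d ion has a large Δₒ and is invariably low-spin.
An octahedral low-spin d⁵ ion is t₂g⁵e_g⁰, giving 1 unpaired electron.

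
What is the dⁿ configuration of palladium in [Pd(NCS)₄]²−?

d⁸

Summing ligand charges against the −2 overall charge gives an oxidation state of +2 for palladium.
Group 10 minus oxidation state 2 gives a d⁸ configuration.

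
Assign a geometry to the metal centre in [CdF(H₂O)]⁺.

linear

Each fluoride is −1; water is neutral; balancing the +1 overall charge requires Cd(II).
Cd sits in group 12, so the d-electron count is 12 − 2 = 10.
Coordination number: 2.
A d¹⁰ ion with only two ligands adopts a linear arrangement (sp hybridisation; no CFSE preference).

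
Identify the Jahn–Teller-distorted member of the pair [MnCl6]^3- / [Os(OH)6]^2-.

[MnCl6]^3-

[MnCl6]^3-: Summing ligand charges against the −3 overall charge gives an oxidation state of +3 for manganese. Manganese is a group-7 element; Mn(III) is therefore d⁴. Chloride is a weak-field ligand for a first-row metal, so the complex is high-spin. The t₂g³e_g¹ (high-spin) configuration has an unevenly filled e_g set; the Jahn–Teller theorem predicts a tetragonal distortion (typically axial elongation) to lift the degeneracy.
[Os(OH)6]^2-: Summing ligand charges against the −2 overall charge gives an oxidation state of +4 for osmium. Osmium is a group-8 element; Os(IV) is therefore d⁴. A 5d ion has a large Δₒ and is invariably low-spin. The d⁴ configuration leaves the e_g set evenly filled (or empty) — no strong Jahn–Teller driving force.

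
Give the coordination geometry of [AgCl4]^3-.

tetrahedral

Each chloride is −1; balancing the −3 overall charge requires Ag(I).
Ag sits in group 11, so the d-electron count is 11 − 1 = 10.
With 4 monodentate ligands the coordination number is 4.
A d¹⁰ ion has no crystal-field stabilisation preference between square planar and tetrahedral, so four ligands adopt the sterically favoured tetrahedral geometry.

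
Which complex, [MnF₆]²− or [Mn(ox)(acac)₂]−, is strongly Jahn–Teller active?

[Mn(ox)(acac)₂]−

[MnF₆]²−: Ligand charges: each fluoride is −1. With an overall charge of −2 the manganese centre must be in the +4 oxidation state. Group 7 minus oxidation state 4 gives a d³ configuration. The d³ configuration leaves the e_g set evenly filled (or empty) — no strong Jahn–Teller driving force.
[Mn(ox)(acac)₂]−: Each oxalate is −2; each acetylacetonate is −1; balancing the −1 overall charge requires Mn(III). Manganese is a group-7 element; Mn(III) is therefore d⁴. Acetylacetonate and oxalate are weak-field ligands for a first-row metal, so the complex is high-spin. The t₂g³e_g¹ (high-spin) configuration has an unevenly filled e_g set; the Jahn–Teller theorem predicts a tetragonal distortion (typically axial elongation) to lift the degeneracy.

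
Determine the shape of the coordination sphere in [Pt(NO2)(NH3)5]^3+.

Ligand charges: each nitro (N-bound nitrite) is −1; ammonia is neutral. With an overall charge of +3 the platinum centre must be in the +4 oxidation state.
Platinum is a group-10 element; Pt(IV) is therefore d⁶.
Coordination number: 6.
Six donors around a single metal centre give an octahedral coordination sphere.

octahedral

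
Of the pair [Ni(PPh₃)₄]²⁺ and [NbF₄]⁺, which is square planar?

[Ni(PPh₃)₄]²⁺

For [Ni(PPh₃)₄]²⁺: Triphenylphosphine is neutral; balancing the +2 overall charge requires Ni(II). Nickel is a group-10 element; Ni(II) is therefore d⁸. Triphenylphosphine is a strong-field ligand (high in the spectrochemical series). A 3d d⁸ ion with strong-field ligands gains enough CFSE to favour square planar over tetrahedral. → square planar.
For [NbF₄]⁺: Summing ligand charges against the +1 overall charge gives an oxidation state of +5 for niobium. Niobium is a group-5 element; Nb(V) is therefore d⁰. A d⁰ ion has no crystal-field stabilisation preference between square planar and tetrahedral, so four ligands adopt the sterically favoured tetrahedral geometry. → tetrahedral.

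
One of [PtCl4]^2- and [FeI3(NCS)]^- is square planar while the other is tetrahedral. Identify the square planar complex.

[PtCl4]^2-

For [PtCl4]^2-: Summing ligand charges against the −2 overall charge gives an oxidation state of +2 for platinum. Platinum is a group-10 element; Pt(II) is therefore d⁸. A 5d d⁸ ion has a large crystal-field splitting; square planar leaves the high-energy d_{x²−y²} orbital empty and maximises CFSE. → square planar.
For [FeI3(NCS)]^-: Summing ligand charges against the −1 overall charge gives an oxidation state of +3 for iron. Iron is a group-8 element; Fe(III) is therefore d⁵. A high-spin d⁵ ion has zero CFSE in either geometry, so four ligands adopt the sterically favoured tetrahedral geometry. → tetrahedral.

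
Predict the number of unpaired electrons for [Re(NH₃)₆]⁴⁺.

3

Summing ligand charges against the +4 overall charge gives an oxidation state of +4 for rhenium.
Rhenium is a group-7 element; Re(IV) is therefore d³.
In an octahedral field the d³ configuration is t₂g³e_g⁰ (only one arrangement possible), giving 3 unpaired electrons.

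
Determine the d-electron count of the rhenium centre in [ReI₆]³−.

d⁴

Ligand charges: each iodide is −1. With an overall charge of −3 the rhenium centre must be in the +3 oxidation state.
Rhenium is a group-7 element; Re(III) is therefore d⁴.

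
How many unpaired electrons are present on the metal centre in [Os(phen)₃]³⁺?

1 unpaired electron

1,10-phenanthroline is neutral; balancing the +3 overall charge requires Os(III).
Group 8 minus oxidation state 3 gives a d⁵ configuration.
Counting donor atoms: 3×1,10-phenanthroline (bidentate) → 6 donors. Coordination number = 6.
The spin state decides the count: a 5d ion has a large Δₒ and is invariably low-spin.
An octahedral low-spin d⁵ ion is t₂g⁵e_g⁰, giving 1 unpaired electron.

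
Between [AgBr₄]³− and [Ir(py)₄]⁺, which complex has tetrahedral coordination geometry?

[AgBr₄]³−

For [AgBr₄]³−: Each bromide is −1; balancing the −3 overall charge requires Ag(I). Silver is a group-11 element; Ag(I) is therefore d¹⁰. A d¹⁰ ion has no crystal-field stabilisation preference between square planar and tetrahedral, so four ligands adopt the sterically favoured tetrahedral geometry. → tetrahedral.
For [Ir(py)₄]⁺: Ligand charges: pyridine is neutral. With an overall charge of +1 the iridium centre must be in the +1 oxidation state. Iridium is a group-9 element; Ir(I) is therefore d⁸. A 5d d⁸ ion has a large crystal-field splitting; square planar leaves the high-energy d_{x²−y²} orbital empty and maximises CFSE. → square planar.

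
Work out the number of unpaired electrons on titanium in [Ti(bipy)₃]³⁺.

1

Ligand charges: 2,2′-bipyridine is neutral. With an overall charge of +3 the titanium centre must be in the +3 oxidation state.
Group 4 minus oxidation state 3 gives a d¹ configuration.
Counting donor atoms: 3×2,2′-bipyridine (bidentate) → 6 donors. Coordination number = 6.
In an octahedral field the d¹ configuration is t₂g¹e_g⁰ (only one arrangement possible), giving 1 unpaired electron.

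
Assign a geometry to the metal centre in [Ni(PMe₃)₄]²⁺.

Trimethylphosphine is neutral; balancing the +2 overall charge requires Ni(II).
Group 10 minus oxidation state 2 gives a d⁸ configuration.
With 4 monodentate ligands the coordination number is 4.
Trimethylphosphine is a strong-field ligand (high in the spectrochemical series).
A 3d d⁸ ion with strong-field ligands gains enough CFSE to favour square planar over tetrahedral.

square planar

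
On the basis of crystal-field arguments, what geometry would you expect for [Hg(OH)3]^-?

trigonal planar

Ligand charges: each hydroxide is −1. With an overall charge of −1 the mercury centre must be in the +2 oxidation state.
Hg sits in group 12, so the d-electron count is 12 − 2 = 10.
With 3 monodentate ligands the coordination number is 3.
Three ligands around a d¹⁰ centre minimise repulsion in a trigonal-planar arrangement.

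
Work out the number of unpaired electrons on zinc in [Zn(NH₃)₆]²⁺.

Ammonia is neutral; balancing the +2 overall charge requires Zn(II).
Group 12 minus oxidation state 2 gives a d¹⁰ configuration.
In an octahedral field the d¹⁰ configuration is t₂g⁶e_g⁴, giving 0 unpaired electrons.

0 unpaired electrons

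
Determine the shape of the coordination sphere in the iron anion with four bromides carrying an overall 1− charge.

tetrahedral

Each bromide is −1; balancing the −1 overall charge requires Fe(III).
Group 8 minus oxidation state 3 gives a d⁵ configuration.
With 4 monodentate ligands the coordination number is 4.
Bromide is a weak-field ligand.
A high-spin d⁵ ion has zero CFSE in either geometry, so four ligands adopt the sterically favoured tetrahedral geometry.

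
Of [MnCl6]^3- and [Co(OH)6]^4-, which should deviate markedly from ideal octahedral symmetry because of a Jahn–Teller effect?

[MnCl6]^3-: Each chloride is −1; balancing the −3 overall charge requires Mn(III). Mn sits in group 7, so the d-electron count is 7 − 3 = 4. Chloride is a weak-field ligand for a first-row metal, so the complex is high-spin. The t₂g³e_g¹ (high-spin) configuration has an unevenly filled e_g set; the Jahn–Teller theorem predicts a tetragonal distortion (typically axial elongation) to lift the degeneracy.
[Co(OH)6]^4-: Ligand charges: each hydroxide is −1. With an overall charge of −4 the cobalt centre must be in the +2 oxidation state. Cobalt is a group-9 element; Co(II) is therefore d⁷. Hydroxide is a weak-field ligand for a first-row metal, so the complex is high-spin. The d⁷ configuration leaves the e_g set evenly filled (or empty) — no strong Jahn–Teller driving force.

[MnCl6]^3-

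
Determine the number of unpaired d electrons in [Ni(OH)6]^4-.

Summing ligand charges against the −4 overall charge gives an oxidation state of +2 for nickel.
Ni sits in group 10, so the d-electron count is 10 − 2 = 8.
In an octahedral field the d⁸ configuration is t₂g⁶e_g² (only one arrangement possible), giving 2 unpaired electrons.

2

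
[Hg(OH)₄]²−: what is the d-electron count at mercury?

d¹⁰

Summing ligand charges against the −2 overall charge gives an oxidation state of +2 for mercury.
Hg sits in group 12, so the d-electron count is 12 − 2 = 10.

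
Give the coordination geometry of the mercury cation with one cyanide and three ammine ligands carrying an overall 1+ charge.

Each cyanide is −1; ammonia is neutral; balancing the +1 overall charge requires Hg(II).
Group 12 minus oxidation state 2 gives a d¹⁰ configuration.
Coordination number: 4.
A d¹⁰ ion has no crystal-field stabilisation preference between square planar and tetrahedral, so four ligands adopt the sterically favoured tetrahedral geometry.

tetrahedral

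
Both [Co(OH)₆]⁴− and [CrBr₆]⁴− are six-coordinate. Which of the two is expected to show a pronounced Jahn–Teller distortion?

[Co(OH)₆]⁴−: Ligand charges: each hydroxide is −1. With an overall charge of −4 the cobalt centre must be in the +2 oxidation state. Cobalt is a group-9 element; Co(II) is therefore d⁷. Hydroxide is a weak-field ligand for a first-row metal, so the complex is high-spin. The d⁷ configuration leaves the e_g set evenly filled (or empty) — no strong Jahn–Teller driving force.
[CrBr₆]⁴−: Ligand charges: each bromide is −1. With an overall charge of −4 the chromium centre must be in the +2 oxidation state. Chromium is a group-6 element; Cr(II) is therefore d⁴. Bromide is a weak-field ligand for a first-row metal, so the complex is high-spin. The t₂g³e_g¹ (high-spin) configuration has an unevenly filled e_g set; the Jahn–Teller theorem predicts a tetragonal distortion (typically axial elongation) to lift the degeneracy.

[CrBr₆]⁴−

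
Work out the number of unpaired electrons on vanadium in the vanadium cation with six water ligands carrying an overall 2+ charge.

3 unpaired electrons

Ligand charges: water is neutral. With an overall charge of +2 the vanadium centre must be in the +2 oxidation state.
V sits in group 5, so the d-electron count is 5 − 2 = 3.
In an octahedral field the d³ configuration is t₂g³e_g⁰ (only one arrangement possible), giving 3 unpaired electrons.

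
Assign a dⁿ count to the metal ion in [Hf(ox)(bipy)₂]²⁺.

Ligand charges: each oxalate is −2; 2,2′-bipyridine is neutral. With an overall charge of +2 the hafnium centre must be in the +4 oxidation state.
Hf sits in group 4, so the d-electron count is 4 − 4 = 0.

d⁰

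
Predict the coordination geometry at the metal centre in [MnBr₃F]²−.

Each bromide is −1; each fluoride is −1; balancing the −2 overall charge requires Mn(II).
Group 7 minus oxidation state 2 gives a d⁵ configuration.
With 4 monodentate ligands the coordination number is 4.
Bromide and fluoride are weak-field ligands.
A high-spin d⁵ ion has zero CFSE in either geometry, so four ligands adopt the sterically favoured tetrahedral geometry.

tetrahedral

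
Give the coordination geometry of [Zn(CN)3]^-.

trigonal planar

Summing ligand charges against the −1 overall charge gives an oxidation state of +2 for zinc.
Group 12 minus oxidation state 2 gives a d¹⁰ configuration.
Coordination number: 3.
Three ligands around a d¹⁰ centre minimise repulsion in a trigonal-planar arrangement.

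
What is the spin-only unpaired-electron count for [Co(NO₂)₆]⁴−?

1 unpaired electron

Summing ligand charges against the −4 overall charge gives an oxidation state of +2 for cobalt.
Co sits in group 9, so the d-electron count is 9 − 2 = 7.
The spin state decides the count: Nitro (N-bound nitrite) is a strong-field ligand (high in the spectrochemical series) for a first-row metal, so the complex is low-spin.
An octahedral low-spin d⁷ ion is t₂g⁶e_g¹, giving 1 unpaired electron.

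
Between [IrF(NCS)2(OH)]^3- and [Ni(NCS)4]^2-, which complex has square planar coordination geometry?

For [IrF(NCS)2(OH)]^3-: Summing ligand charges against the −3 overall charge gives an oxidation state of +1 for iridium. Ir sits in group 9, so the d-electron count is 9 − 1 = 8. A 5d d⁸ ion has a large crystal-field splitting; square planar leaves the high-energy d_{x²−y²} orbital empty and maximises CFSE. → square planar.
For [Ni(NCS)4]^2-: Summing ligand charges against the −2 overall charge gives an oxidation state of +2 for nickel. Ni sits in group 10, so the d-electron count is 10 − 2 = 8. Isothiocyanate is a weak-field ligand. With weak-field ligands the CFSE gain from square planar is small, so a 3d d⁸ ion takes the sterically preferred tetrahedral geometry. → tetrahedral.

[IrF(NCS)2(OH)]^3-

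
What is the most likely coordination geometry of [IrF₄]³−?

Summing ligand charges against the −3 overall charge gives an oxidation state of +1 for iridium.
Iridium is a group-9 element; Ir(I) is therefore d⁸.
Coordination number: 4.
A 5d d⁸ ion has a large crystal-field splitting; square planar leaves the high-energy d_{x²−y²} orbital empty and maximises CFSE.

square planar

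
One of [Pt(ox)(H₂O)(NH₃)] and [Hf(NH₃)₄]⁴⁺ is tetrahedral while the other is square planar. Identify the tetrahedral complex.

[Hf(NH₃)₄]⁴⁺

For [Pt(ox)(H₂O)(NH₃)]: Ligand charges: each oxalate is −2; water is neutral; ammonia is neutral. With an overall charge of 0 the platinum centre must be in the +2 oxidation state. Pt sits in group 10, so the d-electron count is 10 − 2 = 8. A 5d d⁸ ion has a large crystal-field splitting; square planar leaves the high-energy d_{x²−y²} orbital empty and maximises CFSE. → square planar.
For [Hf(NH₃)₄]⁴⁺: Summing ligand charges against the +4 overall charge gives an oxidation state of +4 for hafnium. Group 4 minus oxidation state 4 gives a d⁰ configuration. A d⁰ ion has no crystal-field stabilisation preference between square planar and tetrahedral, so four ligands adopt the sterically favoured tetrahedral geometry. → tetrahedral.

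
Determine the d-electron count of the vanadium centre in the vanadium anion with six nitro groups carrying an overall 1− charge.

Each nitro (N-bound nitrite) is −1; balancing the −1 overall charge requires V(V).
V sits in group 5, so the d-electron count is 5 − 5 = 0.

d0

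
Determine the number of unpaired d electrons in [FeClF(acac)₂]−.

Each chloride is −1; each fluoride is −1; each acetylacetonate is −1; balancing the −1 overall charge requires Fe(III).
Fe sits in group 8, so the d-electron count is 8 − 3 = 5.
Counting donor atoms: 1×chloride (monodentate) → 1 donor; 1×fluoride (monodentate) → 1 donor; 2×acetylacetonate (bidentate) → 4 donors. Coordination number = 6.
The spin state decides the count: Acetylacetonate, chloride, and fluoride are weak-field ligands for a first-row metal, so the complex is high-spin.
An octahedral high-spin d⁵ ion is t₂g³e_g², giving 5 unpaired electrons.

5 unpaired electrons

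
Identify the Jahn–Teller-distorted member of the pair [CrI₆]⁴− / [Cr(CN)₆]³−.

[CrI₆]⁴−: Summing ligand charges against the −4 overall charge gives an oxidation state of +2 for chromium. Chromium is a group-6 element; Cr(II) is therefore d⁴. Iodide is a weak-field ligand for a first-row metal, so the complex is high-spin. The t₂g³e_g¹ (high-spin) configuration has an unevenly filled e_g set; the Jahn–Teller theorem predicts a tetragonal distortion (typically axial elongation) to lift the degeneracy.
[Cr(CN)₆]³−: Ligand charges: each cyanide is −1. With an overall charge of −3 the chromium centre must be in the +3 oxidation state. Group 6 minus oxidation state 3 gives a d³ configuration. The d³ configuration leaves the e_g set evenly filled (or empty) — no strong Jahn–Teller driving force.

[CrI₆]⁴−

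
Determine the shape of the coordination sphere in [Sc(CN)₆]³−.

Each cyanide is −1; balancing the −3 overall charge requires Sc(III).
Group 3 minus oxidation state 3 gives a d⁰ configuration.
Coordination number: 6.
Six donors around a single metal centre give an octahedral coordination sphere.

octahedral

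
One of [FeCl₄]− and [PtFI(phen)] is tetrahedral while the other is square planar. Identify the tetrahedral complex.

[FeCl₄]−

For [FeCl₄]−: Summing ligand charges against the −1 overall charge gives an oxidation state of +3 for iron. Iron is a group-8 element; Fe(III) is therefore d⁵. A high-spin d⁵ ion has zero CFSE in either geometry, so four ligands adopt the sterically favoured tetrahedral geometry. → tetrahedral.
For [PtFI(phen)]: Each fluoride is −1; each iodide is −1; 1,10-phenanthroline is neutral; balancing the 0 overall charge requires Pt(II). Group 10 minus oxidation state 2 gives a d⁸ configuration. A 5d d⁸ ion has a large crystal-field splitting; square planar leaves the high-energy d_{x²−y²} orbital empty and maximises CFSE. → square planar.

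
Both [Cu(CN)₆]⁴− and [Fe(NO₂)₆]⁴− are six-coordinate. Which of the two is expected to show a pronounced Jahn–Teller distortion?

[Cu(CN)₆]⁴−

[Cu(CN)₆]⁴−: Ligand charges: each cyanide is −1. With an overall charge of −4 the copper centre must be in the +2 oxidation state. Group 11 minus oxidation state 2 gives a d⁹ configuration. The t₂g⁶e_g³ configuration has an unevenly filled e_g set; the Jahn–Teller theorem predicts a tetragonal distortion (typically axial elongation) to lift the degeneracy.
[Fe(NO₂)₆]⁴−: Summing ligand charges against the −4 overall charge gives an oxidation state of +2 for iron. Iron is a group-8 element; Fe(II) is therefore d⁶. Nitro (N-bound nitrite) is a strong-field ligand (high in the spectrochemical series) for a first-row metal, so the complex is low-spin. The d⁶ configuration leaves the e_g set evenly filled (or empty) — no strong Jahn–Teller driving force.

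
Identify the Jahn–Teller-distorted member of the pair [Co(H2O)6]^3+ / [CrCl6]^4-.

[CrCl6]^4-

[Co(H2O)6]^3+: Summing ligand charges against the +3 overall charge gives an oxidation state of +3 for cobalt. Cobalt is a group-9 element; Co(III) is therefore d⁶. Co(III) has an exceptionally large octahedral splitting and is low-spin with essentially every ligand except fluoride. The d⁶ configuration leaves the e_g set evenly filled (or empty) — no strong Jahn–Teller driving force.
[CrCl6]^4-: Each chloride is −1; balancing the −4 overall charge requires Cr(II). Group 6 minus oxidation state 2 gives a d⁴ configuration. Chloride is a weak-field ligand for a first-row metal, so the complex is high-spin. The t₂g³e_g¹ (high-spin) configuration has an unevenly filled e_g set; the Jahn–Teller theorem predicts a tetragonal distortion (typically axial elongation) to lift the degeneracy.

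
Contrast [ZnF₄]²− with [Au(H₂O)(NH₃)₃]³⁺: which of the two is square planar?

[Au(H₂O)(NH₃)₃]³⁺

For [ZnF₄]²−: Summing ligand charges against the −2 overall charge gives an oxidation state of +2 for zinc. Zinc is a group-12 element; Zn(II) is therefore d¹⁰. A d¹⁰ ion has no crystal-field stabilisation preference between square planar and tetrahedral, so four ligands adopt the sterically favoured tetrahedral geometry. → tetrahedral.
For [Au(H₂O)(NH₃)₃]³⁺: Summing ligand charges against the +3 overall charge gives an oxidation state of +3 for gold. Group 11 minus oxidation state 3 gives a d⁸ configuration. A 5d d⁸ ion has a large crystal-field splitting; square planar leaves the high-energy d_{x²−y²} orbital empty and maximises CFSE. → square planar.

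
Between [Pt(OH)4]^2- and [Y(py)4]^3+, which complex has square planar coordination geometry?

For [Pt(OH)4]^2-: Summing ligand charges against the −2 overall charge gives an oxidation state of +2 for platinum. Platinum is a group-10 element; Pt(II) is therefore d⁸. A 5d d⁸ ion has a large crystal-field splitting; square planar leaves the high-energy d_{x²−y²} orbital empty and maximises CFSE. → square planar.
For [Y(py)4]^3+: Ligand charges: pyridine is neutral. With an overall charge of +3 the yttrium centre must be in the +3 oxidation state. Yttrium is a group-3 element; Y(III) is therefore d⁰. A d⁰ ion has no crystal-field stabilisation preference between square planar and tetrahedral, so four ligands adopt the sterically favoured tetrahedral geometry. → tetrahedral.

[Pt(OH)4]^2-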